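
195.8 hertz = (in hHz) 1.958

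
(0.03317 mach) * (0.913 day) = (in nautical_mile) 481.1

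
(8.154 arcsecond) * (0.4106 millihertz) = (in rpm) 1.55e-07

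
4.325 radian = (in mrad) 4325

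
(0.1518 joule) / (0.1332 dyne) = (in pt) 3.23e+08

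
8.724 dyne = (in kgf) 8.896e-06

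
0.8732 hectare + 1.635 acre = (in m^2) 1.535e+04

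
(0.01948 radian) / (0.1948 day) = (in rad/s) 1.157e-06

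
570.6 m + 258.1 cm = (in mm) 5.732e+05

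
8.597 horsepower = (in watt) 6411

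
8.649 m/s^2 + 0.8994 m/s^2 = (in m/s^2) 9.548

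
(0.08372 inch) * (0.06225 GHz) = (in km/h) 4.765e+05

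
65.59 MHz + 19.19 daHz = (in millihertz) 6.559e+10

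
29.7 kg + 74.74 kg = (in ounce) 3684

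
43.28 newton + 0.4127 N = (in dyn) 4.369e+06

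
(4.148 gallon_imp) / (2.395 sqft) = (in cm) 8.475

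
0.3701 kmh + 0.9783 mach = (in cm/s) 3.332e+04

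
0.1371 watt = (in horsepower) 0.0001839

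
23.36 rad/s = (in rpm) 223.1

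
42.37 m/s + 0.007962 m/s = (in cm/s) 4238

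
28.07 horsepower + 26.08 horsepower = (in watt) 4.038e+04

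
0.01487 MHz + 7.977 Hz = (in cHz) 1.488e+06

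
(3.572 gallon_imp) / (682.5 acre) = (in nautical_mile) 3.175e-12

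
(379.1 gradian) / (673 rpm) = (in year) 2.679e-09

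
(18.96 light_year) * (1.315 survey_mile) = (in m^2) 3.796e+20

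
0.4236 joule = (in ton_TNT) 1.012e-10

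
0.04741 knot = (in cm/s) 2.439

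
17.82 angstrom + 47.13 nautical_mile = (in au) 5.835e-07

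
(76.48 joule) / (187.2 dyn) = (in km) 40.85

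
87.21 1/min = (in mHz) 1453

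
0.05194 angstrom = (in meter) 5.194e-12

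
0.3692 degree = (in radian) 0.006444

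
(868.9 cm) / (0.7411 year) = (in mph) 8.316e-07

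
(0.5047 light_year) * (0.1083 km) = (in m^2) 5.171e+17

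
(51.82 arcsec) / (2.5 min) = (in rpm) 1.599e-05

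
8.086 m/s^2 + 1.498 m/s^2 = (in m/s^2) 9.584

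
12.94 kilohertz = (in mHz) 1.294e+07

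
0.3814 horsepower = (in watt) 284.4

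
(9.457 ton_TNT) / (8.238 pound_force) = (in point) 3.061e+12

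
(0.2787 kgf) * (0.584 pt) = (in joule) 0.0005631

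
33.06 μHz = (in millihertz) 0.03306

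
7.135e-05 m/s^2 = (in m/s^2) 7.135e-05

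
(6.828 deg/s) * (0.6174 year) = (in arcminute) 7.977e+09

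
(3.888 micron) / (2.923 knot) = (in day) 2.993e-11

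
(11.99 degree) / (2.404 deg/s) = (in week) 8.247e-06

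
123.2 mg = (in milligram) 123.2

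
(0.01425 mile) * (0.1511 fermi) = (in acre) 8.563e-19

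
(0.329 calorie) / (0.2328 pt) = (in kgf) 1709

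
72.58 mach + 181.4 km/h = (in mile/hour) 5.54e+04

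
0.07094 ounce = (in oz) 0.07094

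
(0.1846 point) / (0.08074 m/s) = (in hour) 2.24e-07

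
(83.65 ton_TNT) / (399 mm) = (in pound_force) 1.972e+11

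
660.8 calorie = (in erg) 2.765e+10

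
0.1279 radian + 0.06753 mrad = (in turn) 0.02037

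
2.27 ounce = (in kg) 0.06435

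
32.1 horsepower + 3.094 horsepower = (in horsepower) 35.19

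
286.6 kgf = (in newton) 2811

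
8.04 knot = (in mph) 9.252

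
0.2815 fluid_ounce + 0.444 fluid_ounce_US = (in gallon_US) 0.005668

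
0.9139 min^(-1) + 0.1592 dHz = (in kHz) 3.115e-05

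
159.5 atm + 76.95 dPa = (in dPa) 1.616e+08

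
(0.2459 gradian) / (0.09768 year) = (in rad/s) 1.254e-09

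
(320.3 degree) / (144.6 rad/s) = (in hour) 1.074e-05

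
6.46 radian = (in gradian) 411.3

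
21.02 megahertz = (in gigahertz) 0.02102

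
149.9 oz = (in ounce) 149.9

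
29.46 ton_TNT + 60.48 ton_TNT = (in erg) 3.763e+18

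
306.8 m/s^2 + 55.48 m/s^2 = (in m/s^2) 362.3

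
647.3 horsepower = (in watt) 4.827e+05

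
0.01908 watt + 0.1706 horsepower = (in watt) 127.2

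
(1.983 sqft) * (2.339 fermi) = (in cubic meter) 4.309e-16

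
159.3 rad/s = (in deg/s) 9127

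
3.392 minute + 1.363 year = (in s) 4.298e+07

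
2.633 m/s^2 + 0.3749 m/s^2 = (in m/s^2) 3.008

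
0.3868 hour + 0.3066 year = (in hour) 2686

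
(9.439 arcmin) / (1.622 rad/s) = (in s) 0.001693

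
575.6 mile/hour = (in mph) 575.6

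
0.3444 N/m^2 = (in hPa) 0.003444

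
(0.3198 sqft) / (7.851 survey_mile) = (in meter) 2.351e-06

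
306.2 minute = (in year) 0.0005826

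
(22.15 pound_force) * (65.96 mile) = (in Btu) 9913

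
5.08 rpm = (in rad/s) 0.532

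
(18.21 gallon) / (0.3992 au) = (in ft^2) 1.242e-11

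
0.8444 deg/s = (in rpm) 0.1407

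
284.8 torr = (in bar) 0.3797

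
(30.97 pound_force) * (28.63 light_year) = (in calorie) 8.918e+18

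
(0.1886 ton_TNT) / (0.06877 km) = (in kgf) 1.17e+06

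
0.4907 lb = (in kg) 0.2226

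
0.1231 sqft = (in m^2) 0.01144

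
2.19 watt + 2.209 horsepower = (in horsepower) 2.212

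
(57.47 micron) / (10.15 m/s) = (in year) 1.795e-13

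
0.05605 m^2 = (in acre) 1.385e-05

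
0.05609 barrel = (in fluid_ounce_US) 301.5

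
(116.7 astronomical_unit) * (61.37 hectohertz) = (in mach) 3.147e+14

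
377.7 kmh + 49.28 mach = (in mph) 3.777e+04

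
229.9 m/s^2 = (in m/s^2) 229.9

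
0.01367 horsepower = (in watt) 10.19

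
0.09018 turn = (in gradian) 36.07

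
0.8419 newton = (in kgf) 0.08585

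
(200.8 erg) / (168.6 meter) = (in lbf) 2.677e-08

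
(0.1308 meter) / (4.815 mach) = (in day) 9.234e-10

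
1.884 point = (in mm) 0.6646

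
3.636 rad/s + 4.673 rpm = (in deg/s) 236.4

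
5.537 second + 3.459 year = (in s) 1.091e+08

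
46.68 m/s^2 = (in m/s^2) 46.68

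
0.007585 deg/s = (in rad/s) 0.0001324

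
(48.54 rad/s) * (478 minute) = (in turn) 2.216e+05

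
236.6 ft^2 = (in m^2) 21.98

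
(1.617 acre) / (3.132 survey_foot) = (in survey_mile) 4.259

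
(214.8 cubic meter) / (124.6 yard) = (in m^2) 1.885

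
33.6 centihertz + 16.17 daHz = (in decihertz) 1620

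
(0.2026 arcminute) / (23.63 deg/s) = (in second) 0.0001429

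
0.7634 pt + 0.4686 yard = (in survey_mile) 0.0002664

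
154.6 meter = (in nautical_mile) 0.08348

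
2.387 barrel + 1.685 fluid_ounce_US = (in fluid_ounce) 1.283e+04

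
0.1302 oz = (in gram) 3.691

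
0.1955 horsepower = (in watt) 145.8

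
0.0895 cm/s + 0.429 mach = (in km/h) 525.9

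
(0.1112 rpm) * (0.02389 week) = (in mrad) 1.683e+05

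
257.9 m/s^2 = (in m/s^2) 257.9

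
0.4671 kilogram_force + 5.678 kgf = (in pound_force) 13.55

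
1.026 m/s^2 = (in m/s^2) 1.026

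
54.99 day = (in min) 7.919e+04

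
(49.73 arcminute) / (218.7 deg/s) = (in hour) 1.053e-06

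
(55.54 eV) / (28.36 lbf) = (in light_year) 7.456e-36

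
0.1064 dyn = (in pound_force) 2.392e-07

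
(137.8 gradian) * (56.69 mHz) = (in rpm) 1.172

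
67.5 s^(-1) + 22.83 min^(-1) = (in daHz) 6.788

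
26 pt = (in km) 9.172e-06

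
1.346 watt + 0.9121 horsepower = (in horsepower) 0.9139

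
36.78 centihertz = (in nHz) 3.678e+08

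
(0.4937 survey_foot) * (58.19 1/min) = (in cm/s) 14.59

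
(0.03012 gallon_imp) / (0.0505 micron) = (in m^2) 2711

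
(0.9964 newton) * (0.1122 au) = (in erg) 1.672e+17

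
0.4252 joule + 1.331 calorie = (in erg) 5.994e+07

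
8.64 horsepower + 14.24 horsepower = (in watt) 1.706e+04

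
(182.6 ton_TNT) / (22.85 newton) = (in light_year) 3.534e-06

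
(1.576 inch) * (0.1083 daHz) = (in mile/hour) 0.09698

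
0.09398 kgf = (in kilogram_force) 0.09398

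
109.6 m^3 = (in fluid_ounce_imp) 3.857e+06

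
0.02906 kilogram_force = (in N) 0.285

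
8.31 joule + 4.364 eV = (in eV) 5.187e+19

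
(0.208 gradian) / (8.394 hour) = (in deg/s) 6.195e-06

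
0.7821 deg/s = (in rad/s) 0.01365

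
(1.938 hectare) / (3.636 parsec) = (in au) 1.155e-24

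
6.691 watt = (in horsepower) 0.008973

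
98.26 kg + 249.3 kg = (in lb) 766.2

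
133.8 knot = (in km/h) 247.8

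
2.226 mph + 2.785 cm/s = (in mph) 2.288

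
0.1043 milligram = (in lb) 2.299e-07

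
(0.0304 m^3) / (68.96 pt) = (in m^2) 1.25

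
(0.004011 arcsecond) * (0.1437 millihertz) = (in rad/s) 2.794e-12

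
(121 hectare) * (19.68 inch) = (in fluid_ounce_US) 2.045e+10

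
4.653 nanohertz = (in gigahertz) 4.653e-18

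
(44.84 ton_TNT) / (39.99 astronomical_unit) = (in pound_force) 0.00705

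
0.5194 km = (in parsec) 1.683e-14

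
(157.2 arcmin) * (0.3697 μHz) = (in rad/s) 1.691e-08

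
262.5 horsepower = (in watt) 1.957e+05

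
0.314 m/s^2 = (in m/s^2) 0.314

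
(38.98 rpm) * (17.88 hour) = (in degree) 1.505e+07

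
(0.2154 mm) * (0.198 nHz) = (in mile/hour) 9.54e-14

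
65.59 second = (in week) 0.0001084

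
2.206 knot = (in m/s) 1.135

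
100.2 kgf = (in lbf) 220.9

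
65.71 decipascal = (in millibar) 0.06571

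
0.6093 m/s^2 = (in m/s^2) 0.6093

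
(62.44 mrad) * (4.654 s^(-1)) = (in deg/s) 16.65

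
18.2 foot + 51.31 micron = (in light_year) 5.864e-16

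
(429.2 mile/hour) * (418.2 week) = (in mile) 3.015e+07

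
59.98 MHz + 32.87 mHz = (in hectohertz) 5.998e+05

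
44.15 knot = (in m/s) 22.71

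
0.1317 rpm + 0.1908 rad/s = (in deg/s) 11.72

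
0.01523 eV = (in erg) 2.44e-14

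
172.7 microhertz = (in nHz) 1.727e+05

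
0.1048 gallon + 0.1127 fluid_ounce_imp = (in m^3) 0.0003999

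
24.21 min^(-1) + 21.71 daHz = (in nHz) 2.175e+11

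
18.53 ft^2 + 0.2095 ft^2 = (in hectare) 0.0001741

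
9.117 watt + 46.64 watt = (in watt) 55.76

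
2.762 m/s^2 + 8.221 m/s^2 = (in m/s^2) 10.98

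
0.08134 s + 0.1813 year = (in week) 9.454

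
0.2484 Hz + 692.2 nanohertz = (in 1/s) 0.2484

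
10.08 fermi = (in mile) 6.263e-18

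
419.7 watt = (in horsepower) 0.5628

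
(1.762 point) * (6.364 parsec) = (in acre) 3.016e+10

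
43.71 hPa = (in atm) 0.04314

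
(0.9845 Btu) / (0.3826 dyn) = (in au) 0.001815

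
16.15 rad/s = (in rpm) 154.2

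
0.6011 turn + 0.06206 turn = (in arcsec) 8.595e+05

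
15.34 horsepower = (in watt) 1.144e+04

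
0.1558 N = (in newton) 0.1558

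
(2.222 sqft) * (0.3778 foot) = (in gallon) 6.28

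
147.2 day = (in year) 0.4033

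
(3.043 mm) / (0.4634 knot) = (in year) 4.048e-10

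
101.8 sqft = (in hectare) 0.0009458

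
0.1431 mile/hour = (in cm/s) 6.397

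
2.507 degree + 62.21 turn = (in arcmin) 1.344e+06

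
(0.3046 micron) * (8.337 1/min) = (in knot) 8.227e-08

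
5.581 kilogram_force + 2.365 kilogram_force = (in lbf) 17.52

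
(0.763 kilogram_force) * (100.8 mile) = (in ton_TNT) 0.0002901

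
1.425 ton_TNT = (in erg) 5.962e+16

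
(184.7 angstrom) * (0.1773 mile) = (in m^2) 5.27e-06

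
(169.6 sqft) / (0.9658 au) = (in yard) 1.193e-10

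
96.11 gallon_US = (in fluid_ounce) 1.23e+04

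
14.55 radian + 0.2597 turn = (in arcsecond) 3.338e+06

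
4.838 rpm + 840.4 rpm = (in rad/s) 88.51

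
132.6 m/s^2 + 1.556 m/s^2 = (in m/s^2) 134.2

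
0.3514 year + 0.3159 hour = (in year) 0.3514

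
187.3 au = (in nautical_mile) 1.513e+10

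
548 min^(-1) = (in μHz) 9.133e+06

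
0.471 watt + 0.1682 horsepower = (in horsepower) 0.1688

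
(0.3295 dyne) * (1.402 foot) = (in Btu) 1.335e-09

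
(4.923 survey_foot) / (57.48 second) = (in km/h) 0.09398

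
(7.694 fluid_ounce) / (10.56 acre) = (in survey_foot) 1.747e-08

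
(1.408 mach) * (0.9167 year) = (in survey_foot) 4.547e+10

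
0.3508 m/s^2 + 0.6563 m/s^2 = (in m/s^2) 1.007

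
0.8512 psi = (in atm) 0.05792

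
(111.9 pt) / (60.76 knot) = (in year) 4.005e-11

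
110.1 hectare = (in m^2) 1.101e+06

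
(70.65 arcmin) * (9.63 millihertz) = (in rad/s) 0.0001979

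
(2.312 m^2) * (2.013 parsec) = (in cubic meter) 1.436e+17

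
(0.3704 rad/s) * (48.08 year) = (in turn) 8.938e+07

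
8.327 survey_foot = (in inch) 99.92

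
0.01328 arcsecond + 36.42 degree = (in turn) 0.1012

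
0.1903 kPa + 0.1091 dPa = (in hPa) 1.903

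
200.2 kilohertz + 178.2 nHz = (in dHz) 2.002e+06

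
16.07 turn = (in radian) 101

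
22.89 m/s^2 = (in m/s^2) 22.89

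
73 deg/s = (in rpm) 12.17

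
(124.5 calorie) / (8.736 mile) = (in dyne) 3705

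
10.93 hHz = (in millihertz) 1.093e+06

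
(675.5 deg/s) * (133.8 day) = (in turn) 2.169e+07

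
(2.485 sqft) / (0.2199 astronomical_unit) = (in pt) 1.989e-08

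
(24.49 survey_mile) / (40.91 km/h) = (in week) 0.005735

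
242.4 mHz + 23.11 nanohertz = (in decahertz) 0.02424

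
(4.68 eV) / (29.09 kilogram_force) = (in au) 1.757e-32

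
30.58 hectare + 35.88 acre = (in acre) 111.4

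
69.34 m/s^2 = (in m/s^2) 69.34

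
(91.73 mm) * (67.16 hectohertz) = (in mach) 1.809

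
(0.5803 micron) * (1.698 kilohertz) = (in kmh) 0.003547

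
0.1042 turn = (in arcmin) 2251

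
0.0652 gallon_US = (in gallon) 0.0652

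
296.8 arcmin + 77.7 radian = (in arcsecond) 1.604e+07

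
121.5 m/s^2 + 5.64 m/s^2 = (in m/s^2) 127.1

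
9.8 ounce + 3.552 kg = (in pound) 8.443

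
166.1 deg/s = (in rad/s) 2.899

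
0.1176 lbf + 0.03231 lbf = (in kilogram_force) 0.068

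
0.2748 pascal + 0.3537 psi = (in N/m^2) 2439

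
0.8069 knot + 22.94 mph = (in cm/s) 1067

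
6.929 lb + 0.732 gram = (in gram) 3144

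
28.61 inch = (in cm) 72.67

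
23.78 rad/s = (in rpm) 227.1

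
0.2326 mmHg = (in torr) 0.2326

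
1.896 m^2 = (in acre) 0.0004685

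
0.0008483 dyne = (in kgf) 8.65e-10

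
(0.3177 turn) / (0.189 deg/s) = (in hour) 0.1681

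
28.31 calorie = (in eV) 7.393e+20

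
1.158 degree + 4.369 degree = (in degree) 5.527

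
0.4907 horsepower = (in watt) 365.9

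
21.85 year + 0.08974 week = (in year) 21.85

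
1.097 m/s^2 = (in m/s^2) 1.097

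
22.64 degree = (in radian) 0.3951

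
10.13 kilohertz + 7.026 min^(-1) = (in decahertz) 1013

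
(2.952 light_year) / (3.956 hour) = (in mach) 5.759e+09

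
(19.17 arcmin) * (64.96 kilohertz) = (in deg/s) 2.075e+04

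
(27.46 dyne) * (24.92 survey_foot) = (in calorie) 0.0004985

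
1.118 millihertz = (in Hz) 0.001118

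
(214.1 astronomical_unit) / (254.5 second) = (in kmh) 4.531e+11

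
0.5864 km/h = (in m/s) 0.1629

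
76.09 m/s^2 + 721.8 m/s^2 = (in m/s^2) 797.9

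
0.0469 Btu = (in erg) 4.948e+08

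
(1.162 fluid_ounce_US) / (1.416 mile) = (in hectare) 1.508e-12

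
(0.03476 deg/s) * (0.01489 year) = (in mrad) 2.849e+05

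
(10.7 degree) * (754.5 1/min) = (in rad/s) 2.348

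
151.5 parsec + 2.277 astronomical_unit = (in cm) 4.675e+20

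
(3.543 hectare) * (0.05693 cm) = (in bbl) 126.9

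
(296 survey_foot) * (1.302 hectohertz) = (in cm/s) 1.175e+06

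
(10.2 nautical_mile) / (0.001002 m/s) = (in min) 3.142e+05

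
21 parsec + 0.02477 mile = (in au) 4.332e+06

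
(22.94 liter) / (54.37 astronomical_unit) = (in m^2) 2.82e-15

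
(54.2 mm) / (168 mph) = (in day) 8.353e-09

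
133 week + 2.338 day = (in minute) 1.344e+06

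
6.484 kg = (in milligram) 6.484e+06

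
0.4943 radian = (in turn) 0.07867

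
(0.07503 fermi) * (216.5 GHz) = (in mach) 4.771e-08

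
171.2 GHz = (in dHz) 1.712e+12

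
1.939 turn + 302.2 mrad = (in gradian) 794.8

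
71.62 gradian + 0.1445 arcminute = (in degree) 64.46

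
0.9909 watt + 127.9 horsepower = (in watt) 9.538e+04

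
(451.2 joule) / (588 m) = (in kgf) 0.07825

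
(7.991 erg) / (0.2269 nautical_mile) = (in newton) 1.902e-09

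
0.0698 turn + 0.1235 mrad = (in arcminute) 1508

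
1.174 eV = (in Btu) 1.783e-22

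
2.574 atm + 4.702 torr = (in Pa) 2.614e+05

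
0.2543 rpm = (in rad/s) 0.02663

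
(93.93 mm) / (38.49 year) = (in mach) 2.273e-13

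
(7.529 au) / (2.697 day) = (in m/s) 4.834e+06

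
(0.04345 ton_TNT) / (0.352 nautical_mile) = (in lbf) 6.269e+04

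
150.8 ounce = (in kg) 4.275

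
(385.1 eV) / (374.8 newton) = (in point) 4.666e-16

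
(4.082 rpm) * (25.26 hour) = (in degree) 2.227e+06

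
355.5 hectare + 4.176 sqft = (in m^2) 3.555e+06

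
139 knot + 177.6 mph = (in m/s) 150.9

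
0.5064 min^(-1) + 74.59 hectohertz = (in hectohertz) 74.59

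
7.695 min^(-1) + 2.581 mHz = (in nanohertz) 1.308e+08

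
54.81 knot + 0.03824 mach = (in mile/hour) 92.2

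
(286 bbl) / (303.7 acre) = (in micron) 37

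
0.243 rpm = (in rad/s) 0.02545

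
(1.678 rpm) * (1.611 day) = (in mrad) 2.446e+07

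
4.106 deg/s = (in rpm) 0.6843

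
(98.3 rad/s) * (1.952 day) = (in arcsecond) 3.42e+12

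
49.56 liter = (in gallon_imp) 10.9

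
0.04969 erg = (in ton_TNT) 1.188e-18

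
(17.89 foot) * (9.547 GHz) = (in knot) 1.012e+11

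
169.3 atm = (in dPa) 1.715e+08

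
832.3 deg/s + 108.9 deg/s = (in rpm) 156.9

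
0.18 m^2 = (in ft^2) 1.938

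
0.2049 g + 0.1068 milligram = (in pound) 0.000452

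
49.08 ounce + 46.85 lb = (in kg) 22.64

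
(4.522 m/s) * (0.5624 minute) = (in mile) 0.09482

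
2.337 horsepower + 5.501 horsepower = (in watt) 5845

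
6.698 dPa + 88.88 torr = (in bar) 0.1185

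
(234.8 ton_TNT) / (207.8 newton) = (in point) 1.34e+13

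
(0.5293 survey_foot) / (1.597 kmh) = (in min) 0.006061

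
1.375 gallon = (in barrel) 0.03274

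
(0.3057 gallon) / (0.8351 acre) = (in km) 3.424e-10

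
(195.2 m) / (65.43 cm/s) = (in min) 4.972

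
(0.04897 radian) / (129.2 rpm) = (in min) 6.032e-05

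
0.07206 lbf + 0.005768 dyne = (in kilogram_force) 0.03269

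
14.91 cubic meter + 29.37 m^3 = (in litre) 4.428e+04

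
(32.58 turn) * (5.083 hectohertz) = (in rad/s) 1.041e+05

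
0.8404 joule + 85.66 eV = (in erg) 8.404e+06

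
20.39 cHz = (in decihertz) 2.039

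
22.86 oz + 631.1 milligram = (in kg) 0.6487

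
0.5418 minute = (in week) 5.375e-05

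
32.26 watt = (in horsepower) 0.04326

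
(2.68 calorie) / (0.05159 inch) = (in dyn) 8.557e+08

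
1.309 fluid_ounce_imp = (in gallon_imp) 0.008181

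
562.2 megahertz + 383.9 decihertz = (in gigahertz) 0.5622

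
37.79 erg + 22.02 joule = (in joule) 22.02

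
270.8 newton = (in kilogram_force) 27.61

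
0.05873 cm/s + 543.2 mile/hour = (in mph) 543.2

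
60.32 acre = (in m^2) 2.441e+05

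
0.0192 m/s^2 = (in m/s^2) 0.0192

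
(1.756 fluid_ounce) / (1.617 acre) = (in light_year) 8.388e-25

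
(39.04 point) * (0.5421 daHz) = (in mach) 0.0002193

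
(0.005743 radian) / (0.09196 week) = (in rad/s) 1.033e-07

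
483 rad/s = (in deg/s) 2.767e+04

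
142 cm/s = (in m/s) 1.42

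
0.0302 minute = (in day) 2.097e-05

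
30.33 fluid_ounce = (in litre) 0.897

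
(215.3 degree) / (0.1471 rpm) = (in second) 243.9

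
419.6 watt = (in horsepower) 0.5627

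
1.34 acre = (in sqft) 5.837e+04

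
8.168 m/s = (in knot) 15.88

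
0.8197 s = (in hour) 0.0002277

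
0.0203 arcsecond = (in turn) 1.566e-08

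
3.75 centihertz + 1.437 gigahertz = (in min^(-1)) 8.622e+10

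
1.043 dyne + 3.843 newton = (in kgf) 0.3919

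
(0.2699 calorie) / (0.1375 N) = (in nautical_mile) 0.004435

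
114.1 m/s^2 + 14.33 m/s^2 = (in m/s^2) 128.4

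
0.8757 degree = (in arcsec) 3153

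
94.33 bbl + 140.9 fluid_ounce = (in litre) 1.5e+04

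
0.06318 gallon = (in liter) 0.2392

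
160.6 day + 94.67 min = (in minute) 2.314e+05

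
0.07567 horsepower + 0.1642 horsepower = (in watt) 178.9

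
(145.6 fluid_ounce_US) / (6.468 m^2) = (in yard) 0.000728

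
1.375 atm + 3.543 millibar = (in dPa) 1.397e+06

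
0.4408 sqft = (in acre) 1.012e-05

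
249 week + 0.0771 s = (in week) 249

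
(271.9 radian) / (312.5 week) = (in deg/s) 8.243e-05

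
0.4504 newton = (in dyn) 4.504e+04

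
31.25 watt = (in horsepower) 0.04191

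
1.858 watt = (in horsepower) 0.002492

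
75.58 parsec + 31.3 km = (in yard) 2.55e+18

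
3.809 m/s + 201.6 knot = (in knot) 209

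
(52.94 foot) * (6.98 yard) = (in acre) 0.02545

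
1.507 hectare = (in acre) 3.724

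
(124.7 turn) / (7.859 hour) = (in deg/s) 1.587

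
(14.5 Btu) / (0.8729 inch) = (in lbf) 1.551e+05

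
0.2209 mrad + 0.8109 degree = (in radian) 0.01437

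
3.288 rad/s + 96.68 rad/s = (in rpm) 954.6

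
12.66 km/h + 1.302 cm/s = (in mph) 7.896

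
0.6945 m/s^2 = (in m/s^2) 0.6945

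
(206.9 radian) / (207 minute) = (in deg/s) 0.9545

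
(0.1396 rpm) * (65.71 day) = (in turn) 1.321e+04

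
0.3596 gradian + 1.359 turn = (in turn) 1.36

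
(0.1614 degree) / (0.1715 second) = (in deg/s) 0.9411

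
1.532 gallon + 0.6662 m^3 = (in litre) 672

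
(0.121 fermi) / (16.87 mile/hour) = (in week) 2.653e-23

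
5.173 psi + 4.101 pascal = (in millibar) 356.7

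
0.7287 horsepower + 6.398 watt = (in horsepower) 0.7373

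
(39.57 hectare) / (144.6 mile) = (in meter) 1.7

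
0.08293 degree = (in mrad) 1.447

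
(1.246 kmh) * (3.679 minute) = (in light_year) 8.076e-15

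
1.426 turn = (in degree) 513.4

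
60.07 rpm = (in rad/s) 6.291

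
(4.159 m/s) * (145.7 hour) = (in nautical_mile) 1178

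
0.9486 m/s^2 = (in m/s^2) 0.9486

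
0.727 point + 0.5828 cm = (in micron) 6084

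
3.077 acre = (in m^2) 1.245e+04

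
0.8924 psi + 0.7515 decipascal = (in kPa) 6.153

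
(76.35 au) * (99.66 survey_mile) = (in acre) 4.527e+14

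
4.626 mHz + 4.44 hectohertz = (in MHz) 0.000444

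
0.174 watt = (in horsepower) 0.0002333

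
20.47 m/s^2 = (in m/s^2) 20.47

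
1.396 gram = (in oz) 0.04924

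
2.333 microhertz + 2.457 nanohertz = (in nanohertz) 2335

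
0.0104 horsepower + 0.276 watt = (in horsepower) 0.01077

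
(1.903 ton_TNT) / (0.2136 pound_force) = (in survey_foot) 2.749e+10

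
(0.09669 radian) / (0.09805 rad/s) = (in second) 0.9861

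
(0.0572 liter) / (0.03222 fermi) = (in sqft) 1.911e+13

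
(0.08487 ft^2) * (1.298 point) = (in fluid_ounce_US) 0.1221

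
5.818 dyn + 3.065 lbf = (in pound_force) 3.065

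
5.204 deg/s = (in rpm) 0.8673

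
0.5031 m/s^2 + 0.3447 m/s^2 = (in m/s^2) 0.8478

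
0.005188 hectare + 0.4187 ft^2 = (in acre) 0.01283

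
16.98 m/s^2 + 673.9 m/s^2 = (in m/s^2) 690.9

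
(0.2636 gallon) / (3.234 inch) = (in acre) 3.002e-06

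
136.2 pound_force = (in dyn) 6.058e+07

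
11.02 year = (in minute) 5.792e+06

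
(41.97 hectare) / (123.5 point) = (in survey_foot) 3.16e+07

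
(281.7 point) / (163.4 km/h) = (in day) 2.534e-08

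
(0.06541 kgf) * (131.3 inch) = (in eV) 1.335e+19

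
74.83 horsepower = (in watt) 5.58e+04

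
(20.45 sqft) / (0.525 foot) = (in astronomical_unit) 7.936e-11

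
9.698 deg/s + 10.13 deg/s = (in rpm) 3.305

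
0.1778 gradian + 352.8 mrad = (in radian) 0.3556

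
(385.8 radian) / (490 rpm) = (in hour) 0.002089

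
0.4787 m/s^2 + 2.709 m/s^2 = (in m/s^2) 3.188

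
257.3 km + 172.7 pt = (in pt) 7.294e+08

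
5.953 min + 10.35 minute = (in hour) 0.2717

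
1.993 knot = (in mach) 0.003011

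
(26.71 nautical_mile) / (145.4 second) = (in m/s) 340.2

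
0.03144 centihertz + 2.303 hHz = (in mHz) 2.303e+05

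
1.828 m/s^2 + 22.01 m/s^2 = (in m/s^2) 23.84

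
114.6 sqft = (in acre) 0.002631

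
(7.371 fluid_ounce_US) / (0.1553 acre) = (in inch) 1.366e-05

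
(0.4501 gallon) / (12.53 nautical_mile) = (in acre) 1.814e-11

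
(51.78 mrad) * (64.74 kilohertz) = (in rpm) 3.201e+04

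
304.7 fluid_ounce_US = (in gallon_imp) 1.982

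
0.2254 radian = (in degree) 12.91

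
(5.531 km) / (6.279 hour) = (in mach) 0.0007186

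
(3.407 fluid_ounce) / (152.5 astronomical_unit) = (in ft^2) 4.754e-17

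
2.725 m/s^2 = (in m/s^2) 2.725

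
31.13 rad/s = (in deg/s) 1784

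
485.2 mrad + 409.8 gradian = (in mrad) 6922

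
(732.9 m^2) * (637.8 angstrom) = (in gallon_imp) 0.01028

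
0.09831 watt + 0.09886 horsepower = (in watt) 73.82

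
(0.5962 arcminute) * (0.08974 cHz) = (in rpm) 1.486e-06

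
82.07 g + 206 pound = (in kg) 93.52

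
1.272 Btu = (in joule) 1342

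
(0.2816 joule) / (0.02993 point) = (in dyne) 2.667e+09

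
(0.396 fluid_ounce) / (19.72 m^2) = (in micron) 0.5939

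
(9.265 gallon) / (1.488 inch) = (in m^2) 0.9279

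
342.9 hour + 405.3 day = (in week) 59.94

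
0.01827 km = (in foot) 59.94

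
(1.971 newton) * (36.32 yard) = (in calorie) 15.65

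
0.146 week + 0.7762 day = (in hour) 43.16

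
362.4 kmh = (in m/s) 100.7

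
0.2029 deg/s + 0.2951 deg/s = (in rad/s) 0.008692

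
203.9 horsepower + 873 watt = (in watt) 1.529e+05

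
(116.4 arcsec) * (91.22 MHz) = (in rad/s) 5.148e+04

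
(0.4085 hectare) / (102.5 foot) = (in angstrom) 1.308e+12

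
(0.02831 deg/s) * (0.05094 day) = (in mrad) 2175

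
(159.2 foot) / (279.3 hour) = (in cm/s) 0.004826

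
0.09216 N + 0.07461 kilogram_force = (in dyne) 8.238e+04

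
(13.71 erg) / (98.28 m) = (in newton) 1.395e-08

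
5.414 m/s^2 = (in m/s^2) 5.414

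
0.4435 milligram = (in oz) 1.564e-05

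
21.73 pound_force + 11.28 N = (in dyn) 1.079e+07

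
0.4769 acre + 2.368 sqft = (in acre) 0.477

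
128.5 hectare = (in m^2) 1.285e+06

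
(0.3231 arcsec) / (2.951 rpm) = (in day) 5.867e-11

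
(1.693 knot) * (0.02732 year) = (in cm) 7.504e+07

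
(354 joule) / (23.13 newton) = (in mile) 0.00951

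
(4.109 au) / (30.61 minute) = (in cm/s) 3.347e+10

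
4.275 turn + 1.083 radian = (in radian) 27.94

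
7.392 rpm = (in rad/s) 0.7741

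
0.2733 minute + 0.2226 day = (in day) 0.2228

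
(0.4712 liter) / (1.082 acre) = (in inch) 4.237e-06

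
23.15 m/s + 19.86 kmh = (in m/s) 28.67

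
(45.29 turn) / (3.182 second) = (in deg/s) 5124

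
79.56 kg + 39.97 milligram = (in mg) 7.956e+07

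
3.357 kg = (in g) 3357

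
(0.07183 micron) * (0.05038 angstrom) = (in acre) 8.942e-23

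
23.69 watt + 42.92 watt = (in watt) 66.61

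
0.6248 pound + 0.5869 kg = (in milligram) 8.703e+05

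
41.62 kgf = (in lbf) 91.76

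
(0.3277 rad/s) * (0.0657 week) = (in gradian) 8.29e+05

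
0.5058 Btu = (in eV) 3.331e+21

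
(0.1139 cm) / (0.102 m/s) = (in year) 3.541e-10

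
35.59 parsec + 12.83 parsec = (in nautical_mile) 8.067e+14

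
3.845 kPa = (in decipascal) 3.845e+04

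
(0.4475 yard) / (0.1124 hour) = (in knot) 0.001966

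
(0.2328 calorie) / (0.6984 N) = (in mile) 0.0008666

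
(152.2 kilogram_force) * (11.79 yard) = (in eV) 1.004e+23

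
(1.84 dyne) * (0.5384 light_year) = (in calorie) 2.24e+10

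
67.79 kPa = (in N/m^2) 6.779e+04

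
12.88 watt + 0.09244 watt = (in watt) 12.97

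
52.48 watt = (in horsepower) 0.07038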